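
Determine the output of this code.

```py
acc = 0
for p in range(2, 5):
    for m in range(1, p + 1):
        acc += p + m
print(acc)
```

48

p=2,m=1: acc = 0+3 = 3
p=2,m=2: acc = 3+4 = 7
p=3,m=1: acc = 7+4 = 11
p=3,m=2: acc = 11+5 = 16
p=3,m=3: acc = 16+6 = 22
p=4,m=1: acc = 22+5 = 27
p=4,m=2: acc = 27+6 = 33
p=4,m=3: acc = 33+7 = 40
p=4,m=4: acc = 40+8 = 48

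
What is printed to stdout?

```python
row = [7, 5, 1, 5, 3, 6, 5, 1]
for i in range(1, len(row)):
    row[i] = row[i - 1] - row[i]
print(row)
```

i=1: row[1] = 7-5 = 2 → [7, 2, 1, 5, 3, 6, 5, 1]
i=2: row[2] = 2-1 = 1 → [7, 2, 1, 5, 3, 6, 5, 1]
i=3: row[3] = 1-5 = -4 → [7, 2, 1, -4, 3, 6, 5, 1]
i=4: row[4] = (-4)-3 = -7 → [7, 2, 1, -4, -7, 6, 5, 1]
i=5: row[5] = (-7)-6 = -13 → [7, 2, 1, -4, -7, -13, 5, 1]
i=6: row[6] = (-13)-5 = -18 → [7, 2, 1, -4, -7, -13, -18, 1]
i=7: row[7] = (-18)-1 = -19 → [7, 2, 1, -4, -7, -13, -18, -19]

[7, 2, 1, -4, -7, -13, -18, -19]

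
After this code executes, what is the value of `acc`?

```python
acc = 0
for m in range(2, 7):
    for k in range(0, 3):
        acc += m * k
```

60

m=2,k=0: acc = 0+0 = 0
m=2,k=1: acc = 0+2 = 2
m=2,k=2: acc = 2+4 = 6
m=3,k=0: acc = 6+0 = 6
m=3,k=1: acc = 6+3 = 9
m=3,k=2: acc = 9+6 = 15
m=4,k=0: acc = 15+0 = 15
m=4,k=1: acc = 15+4 = 19
m=4,k=2: acc = 19+8 = 27
m=5,k=0: acc = 27+0 = 27
m=5,k=1: acc = 27+5 = 32
m=5,k=2: acc = 32+10 = 42
m=6,k=0: acc = 42+0 = 42
m=6,k=1: acc = 42+6 = 48
m=6,k=2: acc = 48+12 = 60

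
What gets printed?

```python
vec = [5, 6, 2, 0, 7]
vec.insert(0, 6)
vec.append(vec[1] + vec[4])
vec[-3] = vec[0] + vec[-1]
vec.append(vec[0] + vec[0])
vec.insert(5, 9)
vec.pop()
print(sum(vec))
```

51

insert 6 at 0 → [6, 5, 6, 2, 0, 7]
append vec[1]+vec[4] = 5+0 = 5 → [6, 5, 6, 2, 0, 7, 5]
vec[-3] = vec[0]+vec[-1] = 6+5 = 11 → [6, 5, 6, 2, 11, 7, 5]
append vec[0]+vec[0] = 6+6 = 12 → [6, 5, 6, 2, 11, 7, 5, 12]
insert 9 at 5 → [6, 5, 6, 2, 11, 9, 7, 5, 12]
pop() removes 12 → [6, 5, 6, 2, 11, 9, 7, 5]
sum = 51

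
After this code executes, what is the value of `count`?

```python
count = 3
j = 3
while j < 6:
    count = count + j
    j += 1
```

15

j=3: count = 3+3 = 6
j=4: count = 6+4 = 10
j=5: count = 10+5 = 15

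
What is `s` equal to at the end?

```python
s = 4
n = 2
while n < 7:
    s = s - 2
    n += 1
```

-6

n=2: s = 4-2 = 2
n=3: s = 2-2 = 0
n=4: s = 0-2 = -2
n=5: s = (-2)-2 = -4
n=6: s = (-4)-2 = -6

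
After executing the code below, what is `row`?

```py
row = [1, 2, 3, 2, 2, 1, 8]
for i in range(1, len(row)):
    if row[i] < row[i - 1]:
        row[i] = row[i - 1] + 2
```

i=1: 2>=1, unchanged → [1, 2, 3, 2, 2, 1, 8]
i=2: 3>=2, unchanged → [1, 2, 3, 2, 2, 1, 8]
i=3: 2<3, row[3] = 3+2 = 5 → [1, 2, 3, 5, 2, 1, 8]
i=4: 2<5, row[4] = 5+2 = 7 → [1, 2, 3, 5, 7, 1, 8]
i=5: 1<7, row[5] = 7+2 = 9 → [1, 2, 3, 5, 7, 9, 8]
i=6: 8<9, row[6] = 9+2 = 11 → [1, 2, 3, 5, 7, 9, 11]

[1, 2, 3, 5, 7, 9, 11]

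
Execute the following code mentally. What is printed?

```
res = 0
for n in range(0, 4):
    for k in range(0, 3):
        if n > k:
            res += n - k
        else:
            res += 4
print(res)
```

n=0,k=0: not 0>0, res = 0+4 = 4
n=0,k=1: not 0>1, res = 4+4 = 8
n=0,k=2: not 0>2, res = 8+4 = 12
n=1,k=0: 1>0, res = 12+1 = 13
n=1,k=1: not 1>1, res = 13+4 = 17
n=1,k=2: not 1>2, res = 17+4 = 21
n=2,k=0: 2>0, res = 21+2 = 23
n=2,k=1: 2>1, res = 23+1 = 24
n=2,k=2: not 2>2, res = 24+4 = 28
n=3,k=0: 3>0, res = 28+3 = 31
n=3,k=1: 3>1, res = 31+2 = 33
n=3,k=2: 3>2, res = 33+1 = 34

34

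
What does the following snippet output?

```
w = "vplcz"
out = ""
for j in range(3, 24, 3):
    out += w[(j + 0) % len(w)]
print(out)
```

j=3: add w[3]='c' → 'c'
j=6: add w[1]='p' → 'cp'
j=9: add w[4]='z' → 'cpz'
j=12: add w[2]='l' → 'cpzl'
j=15: add w[0]='v' → 'cpzlv'
j=18: add w[3]='c' → 'cpzlvc'
j=21: add w[1]='p' → 'cpzlvcp'

cpzlvcp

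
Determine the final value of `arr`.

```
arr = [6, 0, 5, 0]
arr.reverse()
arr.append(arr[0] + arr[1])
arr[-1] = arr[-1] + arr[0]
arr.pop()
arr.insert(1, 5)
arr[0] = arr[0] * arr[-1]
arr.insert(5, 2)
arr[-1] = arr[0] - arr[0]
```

reverse → [0, 5, 0, 6]
append arr[0]+arr[1] = 0+5 = 5 → [0, 5, 0, 6, 5]
arr[-1] = arr[-1]+arr[0] = 5+0 = 5 → [0, 5, 0, 6, 5]
pop() removes 5 → [0, 5, 0, 6]
insert 5 at 1 → [0, 5, 5, 0, 6]
arr[0] = arr[0]*arr[-1] = 0*6 = 0 → [0, 5, 5, 0, 6]
insert 2 at 5 → [0, 5, 5, 0, 6, 2]
arr[-1] = arr[0]-arr[0] = 0-0 = 0 → [0, 5, 5, 0, 6, 0]

[0, 5, 5, 0, 6, 0]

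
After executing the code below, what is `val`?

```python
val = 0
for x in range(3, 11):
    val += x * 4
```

x=3: val = 0+3*4 = 12
x=4: val = 12+4*4 = 28
x=5: val = 28+5*4 = 48
x=6: val = 48+6*4 = 72
x=7: val = 72+7*4 = 100
x=8: val = 100+8*4 = 132
x=9: val = 132+9*4 = 168
x=10: val = 168+10*4 = 208

208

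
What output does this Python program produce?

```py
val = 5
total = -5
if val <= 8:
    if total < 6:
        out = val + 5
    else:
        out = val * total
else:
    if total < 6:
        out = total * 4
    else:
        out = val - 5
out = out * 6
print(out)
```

val=5, total=-5
val <= 8 is True; total < 6 is True
→ out = val + 5 = 10
out = 10*6 = 60

60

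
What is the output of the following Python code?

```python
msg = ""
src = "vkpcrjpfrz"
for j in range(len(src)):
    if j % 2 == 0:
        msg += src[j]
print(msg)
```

vprpr

j=0: add 'v' → 'v'
j=1: skip
j=2: add 'p' → 'vp'
j=3: skip
j=4: add 'r' → 'vpr'
j=5: skip
j=6: add 'p' → 'vprp'
j=7: skip
j=8: add 'r' → 'vprpr'
j=9: skip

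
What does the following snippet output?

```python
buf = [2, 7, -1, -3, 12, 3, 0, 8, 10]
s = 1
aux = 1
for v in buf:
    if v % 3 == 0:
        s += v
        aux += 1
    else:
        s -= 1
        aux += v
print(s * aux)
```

v=2: not %3==0, s = 1-1 = 0; aux=3
v=7: not %3==0, s = 0-1 = -1; aux=10
v=-1: not %3==0, s = (-1)-1 = -2; aux=9
v=-3: %3==0, s = (-2)+(-3) = -5; aux=10
v=12: %3==0, s = (-5)+12 = 7; aux=11
v=3: %3==0, s = 7+3 = 10; aux=12
v=0: %3==0, s = 10+0 = 10; aux=13
v=8: not %3==0, s = 10-1 = 9; aux=21
v=10: not %3==0, s = 9-1 = 8; aux=31
s*aux = 8*31 = 248

248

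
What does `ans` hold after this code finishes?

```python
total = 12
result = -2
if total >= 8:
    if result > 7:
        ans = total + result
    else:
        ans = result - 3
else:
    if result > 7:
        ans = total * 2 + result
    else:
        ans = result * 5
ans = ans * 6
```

-30

total=12, result=-2
total >= 8 is True; result > 7 is False
→ ans = result - 3 = -5
ans = (-5)*6 = -30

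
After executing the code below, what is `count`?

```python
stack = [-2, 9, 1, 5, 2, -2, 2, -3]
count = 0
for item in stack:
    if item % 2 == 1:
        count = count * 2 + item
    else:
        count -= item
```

111

item=-2: not odd, count = 0-(-2) = 2
item=9: odd, count = 2*2+9 = 13
item=1: odd, count = 13*2+1 = 27
item=5: odd, count = 27*2+5 = 59
item=2: not odd, count = 59-2 = 57
item=-2: not odd, count = 57-(-2) = 59
item=2: not odd, count = 59-2 = 57
item=-3: odd, count = 57*2+(-3) = 111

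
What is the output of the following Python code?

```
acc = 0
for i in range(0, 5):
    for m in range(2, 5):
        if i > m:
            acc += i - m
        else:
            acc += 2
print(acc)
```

28

i=0,m=2: not 0>2, acc = 0+2 = 2
i=0,m=3: not 0>3, acc = 2+2 = 4
i=0,m=4: not 0>4, acc = 4+2 = 6
i=1,m=2: not 1>2, acc = 6+2 = 8
i=1,m=3: not 1>3, acc = 8+2 = 10
i=1,m=4: not 1>4, acc = 10+2 = 12
i=2,m=2: not 2>2, acc = 12+2 = 14
i=2,m=3: not 2>3, acc = 14+2 = 16
i=2,m=4: not 2>4, acc = 16+2 = 18
i=3,m=2: 3>2, acc = 18+1 = 19
i=3,m=3: not 3>3, acc = 19+2 = 21
i=3,m=4: not 3>4, acc = 21+2 = 23
i=4,m=2: 4>2, acc = 23+2 = 25
i=4,m=3: 4>3, acc = 25+1 = 26
i=4,m=4: not 4>4, acc = 26+2 = 28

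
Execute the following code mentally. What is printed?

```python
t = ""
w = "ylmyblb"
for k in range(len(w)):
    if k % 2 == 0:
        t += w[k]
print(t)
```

k=0: add 'y' → 'y'
k=1: skip
k=2: add 'm' → 'ym'
k=3: skip
k=4: add 'b' → 'ymb'
k=5: skip
k=6: add 'b' → 'ymbb'

ymbb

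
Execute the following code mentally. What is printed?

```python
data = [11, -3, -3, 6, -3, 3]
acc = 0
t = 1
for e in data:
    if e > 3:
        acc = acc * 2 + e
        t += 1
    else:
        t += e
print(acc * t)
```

-84

e=11: >3, acc = 0*2+11 = 11; t=2
e=-3: not >3; t=-1
e=-3: not >3; t=-4
e=6: >3, acc = 11*2+6 = 28; t=-3
e=-3: not >3; t=-6
e=3: not >3; t=-3
acc*t = 28*(-3) = -84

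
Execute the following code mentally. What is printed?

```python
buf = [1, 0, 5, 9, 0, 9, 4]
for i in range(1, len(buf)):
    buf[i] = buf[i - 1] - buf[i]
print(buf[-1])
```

i=1: buf[1] = 1-0 = 1 → [1, 1, 5, 9, 0, 9, 4]
i=2: buf[2] = 1-5 = -4 → [1, 1, -4, 9, 0, 9, 4]
i=3: buf[3] = (-4)-9 = -13 → [1, 1, -4, -13, 0, 9, 4]
i=4: buf[4] = (-13)-0 = -13 → [1, 1, -4, -13, -13, 9, 4]
i=5: buf[5] = (-13)-9 = -22 → [1, 1, -4, -13, -13, -22, 4]
i=6: buf[6] = (-22)-4 = -26 → [1, 1, -4, -13, -13, -22, -26]

-26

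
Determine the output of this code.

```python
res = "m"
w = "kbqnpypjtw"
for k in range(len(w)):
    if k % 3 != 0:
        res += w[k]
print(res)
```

k=0: skip
k=1: add 'b' → 'mb'
k=2: add 'q' → 'mbq'
k=3: skip
k=4: add 'p' → 'mbqp'
k=5: add 'y' → 'mbqpy'
k=6: skip
k=7: add 'j' → 'mbqpyj'
k=8: add 't' → 'mbqpyjt'
k=9: skip

mbqpyjt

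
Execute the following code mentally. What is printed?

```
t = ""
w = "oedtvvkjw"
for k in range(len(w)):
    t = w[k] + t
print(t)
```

wjkvvtdeo

k=0: prepend 'o' → 'o'
k=1: prepend 'e' → 'eo'
k=2: prepend 'd' → 'deo'
k=3: prepend 't' → 'tdeo'
k=4: prepend 'v' → 'vtdeo'
k=5: prepend 'v' → 'vvtdeo'
k=6: prepend 'k' → 'kvvtdeo'
k=7: prepend 'j' → 'jkvvtdeo'
k=8: prepend 'w' → 'wjkvvtdeo'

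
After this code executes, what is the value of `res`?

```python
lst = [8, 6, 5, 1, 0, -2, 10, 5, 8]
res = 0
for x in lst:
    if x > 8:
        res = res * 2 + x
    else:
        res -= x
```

-39

x=8: not >8, res = 0-8 = -8
x=6: not >8, res = (-8)-6 = -14
x=5: not >8, res = (-14)-5 = -19
x=1: not >8, res = (-19)-1 = -20
x=0: not >8, res = (-20)-0 = -20
x=-2: not >8, res = (-20)-(-2) = -18
x=10: >8, res = (-18)*2+10 = -26
x=5: not >8, res = (-26)-5 = -31
x=8: not >8, res = (-31)-8 = -39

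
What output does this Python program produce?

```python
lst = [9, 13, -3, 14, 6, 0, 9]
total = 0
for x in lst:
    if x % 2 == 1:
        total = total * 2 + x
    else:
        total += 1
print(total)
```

133

x=9: odd, total = 0*2+9 = 9
x=13: odd, total = 9*2+13 = 31
x=-3: odd, total = 31*2+(-3) = 59
x=14: not odd, total = 59+1 = 60
x=6: not odd, total = 60+1 = 61
x=0: not odd, total = 61+1 = 62
x=9: odd, total = 62*2+9 = 133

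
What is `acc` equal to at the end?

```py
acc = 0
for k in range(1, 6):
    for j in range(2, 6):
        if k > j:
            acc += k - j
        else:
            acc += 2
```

38

k=1,j=2: not 1>2, acc = 0+2 = 2
k=1,j=3: not 1>3, acc = 2+2 = 4
k=1,j=4: not 1>4, acc = 4+2 = 6
k=1,j=5: not 1>5, acc = 6+2 = 8
k=2,j=2: not 2>2, acc = 8+2 = 10
k=2,j=3: not 2>3, acc = 10+2 = 12
k=2,j=4: not 2>4, acc = 12+2 = 14
k=2,j=5: not 2>5, acc = 14+2 = 16
k=3,j=2: 3>2, acc = 16+1 = 17
k=3,j=3: not 3>3, acc = 17+2 = 19
k=3,j=4: not 3>4, acc = 19+2 = 21
k=3,j=5: not 3>5, acc = 21+2 = 23
k=4,j=2: 4>2, acc = 23+2 = 25
k=4,j=3: 4>3, acc = 25+1 = 26
k=4,j=4: not 4>4, acc = 26+2 = 28
k=4,j=5: not 4>5, acc = 28+2 = 30
k=5,j=2: 5>2, acc = 30+3 = 33
k=5,j=3: 5>3, acc = 33+2 = 35
k=5,j=4: 5>4, acc = 35+1 = 36
k=5,j=5: not 5>5, acc = 36+2 = 38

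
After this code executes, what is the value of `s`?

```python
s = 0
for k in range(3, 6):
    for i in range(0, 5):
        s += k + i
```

90

k=3,i=0: s = 0+3 = 3
k=3,i=1: s = 3+4 = 7
k=3,i=2: s = 7+5 = 12
k=3,i=3: s = 12+6 = 18
k=3,i=4: s = 18+7 = 25
k=4,i=0: s = 25+4 = 29
k=4,i=1: s = 29+5 = 34
k=4,i=2: s = 34+6 = 40
k=4,i=3: s = 40+7 = 47
k=4,i=4: s = 47+8 = 55
k=5,i=0: s = 55+5 = 60
k=5,i=1: s = 60+6 = 66
k=5,i=2: s = 66+7 = 73
k=5,i=3: s = 73+8 = 81
k=5,i=4: s = 81+9 = 90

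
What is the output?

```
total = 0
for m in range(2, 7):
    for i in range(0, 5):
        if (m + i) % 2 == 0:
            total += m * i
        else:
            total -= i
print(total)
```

80

m=2,i=0: even sum, total = 0+0 = 0
m=2,i=1: odd sum, total = 0-1 = -1
m=2,i=2: even sum, total = (-1)+4 = 3
m=2,i=3: odd sum, total = 3-3 = 0
m=2,i=4: even sum, total = 0+8 = 8
m=3,i=0: odd sum, total = 8-0 = 8
m=3,i=1: even sum, total = 8+3 = 11
m=3,i=2: odd sum, total = 11-2 = 9
m=3,i=3: even sum, total = 9+9 = 18
m=3,i=4: odd sum, total = 18-4 = 14
m=4,i=0: even sum, total = 14+0 = 14
m=4,i=1: odd sum, total = 14-1 = 13
m=4,i=2: even sum, total = 13+8 = 21
m=4,i=3: odd sum, total = 21-3 = 18
m=4,i=4: even sum, total = 18+16 = 34
m=5,i=0: odd sum, total = 34-0 = 34
m=5,i=1: even sum, total = 34+5 = 39
m=5,i=2: odd sum, total = 39-2 = 37
m=5,i=3: even sum, total = 37+15 = 52
m=5,i=4: odd sum, total = 52-4 = 48
m=6,i=0: even sum, total = 48+0 = 48
m=6,i=1: odd sum, total = 48-1 = 47
m=6,i=2: even sum, total = 47+12 = 59
m=6,i=3: odd sum, total = 59-3 = 56
m=6,i=4: even sum, total = 56+24 = 80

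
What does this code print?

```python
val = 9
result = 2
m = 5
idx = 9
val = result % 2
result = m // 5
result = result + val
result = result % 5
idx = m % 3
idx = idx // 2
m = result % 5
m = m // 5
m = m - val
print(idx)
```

val = 2%2 = 0
result = 5//5 = 1
result = 1+0 = 1
result = 1%5 = 1
idx = 5%3 = 2
idx = 2//2 = 1
m = 1%5 = 1
m = 1//5 = 0
m = 0-0 = 0

1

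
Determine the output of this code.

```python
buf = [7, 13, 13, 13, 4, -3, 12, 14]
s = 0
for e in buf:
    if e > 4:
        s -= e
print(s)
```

-72

e=7: >4, s = 0-7 = -7
e=13: >4, s = (-7)-13 = -20
e=13: >4, s = (-20)-13 = -33
e=13: >4, s = (-33)-13 = -46
e=4: not >4
e=-3: not >4
e=12: >4, s = (-46)-12 = -58
e=14: >4, s = (-58)-14 = -72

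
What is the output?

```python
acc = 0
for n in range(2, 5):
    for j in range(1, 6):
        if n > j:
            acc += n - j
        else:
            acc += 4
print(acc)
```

n=2,j=1: 2>1, acc = 0+1 = 1
n=2,j=2: not 2>2, acc = 1+4 = 5
n=2,j=3: not 2>3, acc = 5+4 = 9
n=2,j=4: not 2>4, acc = 9+4 = 13
n=2,j=5: not 2>5, acc = 13+4 = 17
n=3,j=1: 3>1, acc = 17+2 = 19
n=3,j=2: 3>2, acc = 19+1 = 20
n=3,j=3: not 3>3, acc = 20+4 = 24
n=3,j=4: not 3>4, acc = 24+4 = 28
n=3,j=5: not 3>5, acc = 28+4 = 32
n=4,j=1: 4>1, acc = 32+3 = 35
n=4,j=2: 4>2, acc = 35+2 = 37
n=4,j=3: 4>3, acc = 37+1 = 38
n=4,j=4: not 4>4, acc = 38+4 = 42
n=4,j=5: not 4>5, acc = 42+4 = 46

46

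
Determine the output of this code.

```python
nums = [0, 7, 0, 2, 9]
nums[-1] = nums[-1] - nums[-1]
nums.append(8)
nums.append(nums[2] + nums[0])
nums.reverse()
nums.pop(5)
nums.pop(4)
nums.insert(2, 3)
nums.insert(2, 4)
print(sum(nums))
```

nums[-1] = nums[-1]-nums[-1] = 9-9 = 0 → [0, 7, 0, 2, 0]
append 8 → [0, 7, 0, 2, 0, 8]
append nums[2]+nums[0] = 0+0 = 0 → [0, 7, 0, 2, 0, 8, 0]
reverse → [0, 8, 0, 2, 0, 7, 0]
pop(5) removes 7 → [0, 8, 0, 2, 0, 0]
pop(4) removes 0 → [0, 8, 0, 2, 0]
insert 3 at 2 → [0, 8, 3, 0, 2, 0]
insert 4 at 2 → [0, 8, 4, 3, 0, 2, 0]
sum = 17

17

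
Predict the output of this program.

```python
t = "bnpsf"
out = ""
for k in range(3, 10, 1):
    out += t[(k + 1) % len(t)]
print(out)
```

fbnpsfb

k=3: add t[4]='f' → 'f'
k=4: add t[0]='b' → 'fb'
k=5: add t[1]='n' → 'fbn'
k=6: add t[2]='p' → 'fbnp'
k=7: add t[3]='s' → 'fbnps'
k=8: add t[4]='f' → 'fbnpsf'
k=9: add t[0]='b' → 'fbnpsfb'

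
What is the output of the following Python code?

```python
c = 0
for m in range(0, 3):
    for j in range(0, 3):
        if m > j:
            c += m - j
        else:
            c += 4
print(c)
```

28

m=0,j=0: not 0>0, c = 0+4 = 4
m=0,j=1: not 0>1, c = 4+4 = 8
m=0,j=2: not 0>2, c = 8+4 = 12
m=1,j=0: 1>0, c = 12+1 = 13
m=1,j=1: not 1>1, c = 13+4 = 17
m=1,j=2: not 1>2, c = 17+4 = 21
m=2,j=0: 2>0, c = 21+2 = 23
m=2,j=1: 2>1, c = 23+1 = 24
m=2,j=2: not 2>2, c = 24+4 = 28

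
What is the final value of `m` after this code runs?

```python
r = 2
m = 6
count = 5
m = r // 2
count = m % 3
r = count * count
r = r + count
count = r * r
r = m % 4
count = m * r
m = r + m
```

m = 2//2 = 1
count = 1%3 = 1
r = 1*1 = 1
r = 1+1 = 2
count = 2*2 = 4
r = 1%4 = 1
count = 1*1 = 1
m = 1+1 = 2

2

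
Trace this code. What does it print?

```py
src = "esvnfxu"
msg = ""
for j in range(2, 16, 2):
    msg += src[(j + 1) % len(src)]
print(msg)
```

j=2: add src[3]='n' → 'n'
j=4: add src[5]='x' → 'nx'
j=6: add src[0]='e' → 'nxe'
j=8: add src[2]='v' → 'nxev'
j=10: add src[4]='f' → 'nxevf'
j=12: add src[6]='u' → 'nxevfu'
j=14: add src[1]='s' → 'nxevfus'

nxevfus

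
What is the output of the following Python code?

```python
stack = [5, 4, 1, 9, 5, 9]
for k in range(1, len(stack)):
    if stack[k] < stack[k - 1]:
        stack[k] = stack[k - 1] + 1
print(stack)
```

k=1: 4<5, stack[1] = 5+1 = 6 → [5, 6, 1, 9, 5, 9]
k=2: 1<6, stack[2] = 6+1 = 7 → [5, 6, 7, 9, 5, 9]
k=3: 9>=7, unchanged → [5, 6, 7, 9, 5, 9]
k=4: 5<9, stack[4] = 9+1 = 10 → [5, 6, 7, 9, 10, 9]
k=5: 9<10, stack[5] = 10+1 = 11 → [5, 6, 7, 9, 10, 11]

[5, 6, 7, 9, 10, 11]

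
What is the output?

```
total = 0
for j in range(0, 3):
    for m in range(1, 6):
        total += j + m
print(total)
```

60

j=0,m=1: total = 0+1 = 1
j=0,m=2: total = 1+2 = 3
j=0,m=3: total = 3+3 = 6
j=0,m=4: total = 6+4 = 10
j=0,m=5: total = 10+5 = 15
j=1,m=1: total = 15+2 = 17
j=1,m=2: total = 17+3 = 20
j=1,m=3: total = 20+4 = 24
j=1,m=4: total = 24+5 = 29
j=1,m=5: total = 29+6 = 35
j=2,m=1: total = 35+3 = 38
j=2,m=2: total = 38+4 = 42
j=2,m=3: total = 42+5 = 47
j=2,m=4: total = 47+6 = 53
j=2,m=5: total = 53+7 = 60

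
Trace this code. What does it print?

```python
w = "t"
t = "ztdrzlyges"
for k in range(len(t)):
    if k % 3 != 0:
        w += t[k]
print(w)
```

k=0: skip
k=1: add 't' → 'tt'
k=2: add 'd' → 'ttd'
k=3: skip
k=4: add 'z' → 'ttdz'
k=5: add 'l' → 'ttdzl'
k=6: skip
k=7: add 'g' → 'ttdzlg'
k=8: add 'e' → 'ttdzlge'
k=9: skip

ttdzlge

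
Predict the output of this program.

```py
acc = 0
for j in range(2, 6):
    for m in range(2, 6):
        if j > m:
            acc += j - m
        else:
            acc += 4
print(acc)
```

j=2,m=2: not 2>2, acc = 0+4 = 4
j=2,m=3: not 2>3, acc = 4+4 = 8
j=2,m=4: not 2>4, acc = 8+4 = 12
j=2,m=5: not 2>5, acc = 12+4 = 16
j=3,m=2: 3>2, acc = 16+1 = 17
j=3,m=3: not 3>3, acc = 17+4 = 21
j=3,m=4: not 3>4, acc = 21+4 = 25
j=3,m=5: not 3>5, acc = 25+4 = 29
j=4,m=2: 4>2, acc = 29+2 = 31
j=4,m=3: 4>3, acc = 31+1 = 32
j=4,m=4: not 4>4, acc = 32+4 = 36
j=4,m=5: not 4>5, acc = 36+4 = 40
j=5,m=2: 5>2, acc = 40+3 = 43
j=5,m=3: 5>3, acc = 43+2 = 45
j=5,m=4: 5>4, acc = 45+1 = 46
j=5,m=5: not 5>5, acc = 46+4 = 50

50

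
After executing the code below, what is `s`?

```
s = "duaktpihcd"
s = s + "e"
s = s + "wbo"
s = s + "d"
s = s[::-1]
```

+ 'e' → 'duaktpihcde'
+ 'wbo' → 'duaktpihcdewbo'
+ 'd' → 'duaktpihcdewbod'
reverse → 'dobwedchiptkaud'

'dobwedchiptkaud'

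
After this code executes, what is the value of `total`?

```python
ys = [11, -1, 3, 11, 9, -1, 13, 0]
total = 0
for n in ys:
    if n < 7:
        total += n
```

1

n=11: not <7
n=-1: <7, total = 0+(-1) = -1
n=3: <7, total = (-1)+3 = 2
n=11: not <7
n=9: not <7
n=-1: <7, total = 2+(-1) = 1
n=13: not <7
n=0: <7, total = 1+0 = 1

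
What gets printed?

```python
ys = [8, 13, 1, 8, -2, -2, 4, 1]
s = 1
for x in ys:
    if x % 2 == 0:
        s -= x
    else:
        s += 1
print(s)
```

-12

x=8: even, s = 1-8 = -7
x=13: not even, s = (-7)+1 = -6
x=1: not even, s = (-6)+1 = -5
x=8: even, s = (-5)-8 = -13
x=-2: even, s = (-13)-(-2) = -11
x=-2: even, s = (-11)-(-2) = -9
x=4: even, s = (-9)-4 = -13
x=1: not even, s = (-13)+1 = -12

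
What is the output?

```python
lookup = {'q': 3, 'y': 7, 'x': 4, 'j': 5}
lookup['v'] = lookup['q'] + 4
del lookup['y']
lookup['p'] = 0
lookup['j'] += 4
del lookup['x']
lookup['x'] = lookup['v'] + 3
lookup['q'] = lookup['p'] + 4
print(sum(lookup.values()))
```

30

lookup['v'] = lookup['q']+4 = 7 → {'q': 3, 'y': 7, 'x': 4, 'j': 5, 'v': 7}
del 'y' → {'q': 3, 'x': 4, 'j': 5, 'v': 7}
lookup['p'] = 0 → {'q': 3, 'x': 4, 'j': 5, 'v': 7, 'p': 0}
lookup['j'] = 5+4 = 9 → {'q': 3, 'x': 4, 'j': 9, 'v': 7, 'p': 0}
del 'x' → {'q': 3, 'j': 9, 'v': 7, 'p': 0}
lookup['x'] = lookup['v']+3 = 10 → {'q': 3, 'j': 9, 'v': 7, 'p': 0, 'x': 10}
lookup['q'] = lookup['p']+4 = 4 → {'q': 4, 'j': 9, 'v': 7, 'p': 0, 'x': 10}
sum of values = 30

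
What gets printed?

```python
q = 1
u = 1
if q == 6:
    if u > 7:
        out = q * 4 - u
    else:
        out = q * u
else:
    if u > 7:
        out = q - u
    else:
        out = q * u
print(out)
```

q=1, u=1
q == 6 is False; u > 7 is False
→ out = q * u = 1

1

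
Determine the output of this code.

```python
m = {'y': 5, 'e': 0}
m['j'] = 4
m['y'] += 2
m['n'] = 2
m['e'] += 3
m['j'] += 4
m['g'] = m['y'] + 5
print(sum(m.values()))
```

m['j'] = 4 → {'y': 5, 'e': 0, 'j': 4}
m['y'] = 5+2 = 7 → {'y': 7, 'e': 0, 'j': 4}
m['n'] = 2 → {'y': 7, 'e': 0, 'j': 4, 'n': 2}
m['e'] = 0+3 = 3 → {'y': 7, 'e': 3, 'j': 4, 'n': 2}
m['j'] = 4+4 = 8 → {'y': 7, 'e': 3, 'j': 8, 'n': 2}
m['g'] = m['y']+5 = 12 → {'y': 7, 'e': 3, 'j': 8, 'n': 2, 'g': 12}
sum of values = 32

32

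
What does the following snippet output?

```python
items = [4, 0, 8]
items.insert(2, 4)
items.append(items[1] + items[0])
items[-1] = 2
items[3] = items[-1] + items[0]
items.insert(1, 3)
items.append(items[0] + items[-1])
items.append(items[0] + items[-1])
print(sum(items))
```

35

insert 4 at 2 → [4, 0, 4, 8]
append items[1]+items[0] = 0+4 = 4 → [4, 0, 4, 8, 4]
items[-1] = 2 → [4, 0, 4, 8, 2]
items[3] = items[-1]+items[0] = 2+4 = 6 → [4, 0, 4, 6, 2]
insert 3 at 1 → [4, 3, 0, 4, 6, 2]
append items[0]+items[-1] = 4+2 = 6 → [4, 3, 0, 4, 6, 2, 6]
append items[0]+items[-1] = 4+6 = 10 → [4, 3, 0, 4, 6, 2, 6, 10]
sum = 35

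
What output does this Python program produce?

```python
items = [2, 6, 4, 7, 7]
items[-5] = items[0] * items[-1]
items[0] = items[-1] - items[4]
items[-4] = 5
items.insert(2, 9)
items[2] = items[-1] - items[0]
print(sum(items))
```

30

items[-5] = items[0]*items[-1] = 2*7 = 14 → [14, 6, 4, 7, 7]
items[0] = items[-1]-items[4] = 7-7 = 0 → [0, 6, 4, 7, 7]
items[-4] = 5 → [0, 5, 4, 7, 7]
insert 9 at 2 → [0, 5, 9, 4, 7, 7]
items[2] = items[-1]-items[0] = 7-0 = 7 → [0, 5, 7, 4, 7, 7]
sum = 30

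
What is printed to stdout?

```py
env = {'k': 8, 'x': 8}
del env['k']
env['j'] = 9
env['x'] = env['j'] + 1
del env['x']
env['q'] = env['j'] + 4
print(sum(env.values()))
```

del 'k' → {'x': 8}
env['j'] = 9 → {'x': 8, 'j': 9}
env['x'] = env['j']+1 = 10 → {'x': 10, 'j': 9}
del 'x' → {'j': 9}
env['q'] = env['j']+4 = 13 → {'j': 9, 'q': 13}
sum of values = 22

22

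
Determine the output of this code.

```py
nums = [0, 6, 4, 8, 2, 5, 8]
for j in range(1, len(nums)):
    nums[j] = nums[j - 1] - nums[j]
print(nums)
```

[0, -6, -10, -18, -20, -25, -33]

j=1: nums[1] = 0-6 = -6 → [0, -6, 4, 8, 2, 5, 8]
j=2: nums[2] = (-6)-4 = -10 → [0, -6, -10, 8, 2, 5, 8]
j=3: nums[3] = (-10)-8 = -18 → [0, -6, -10, -18, 2, 5, 8]
j=4: nums[4] = (-18)-2 = -20 → [0, -6, -10, -18, -20, 5, 8]
j=5: nums[5] = (-20)-5 = -25 → [0, -6, -10, -18, -20, -25, 8]
j=6: nums[6] = (-25)-8 = -33 → [0, -6, -10, -18, -20, -25, -33]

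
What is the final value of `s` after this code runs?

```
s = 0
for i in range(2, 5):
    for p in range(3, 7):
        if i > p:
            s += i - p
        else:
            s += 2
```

i=2,p=3: not 2>3, s = 0+2 = 2
i=2,p=4: not 2>4, s = 2+2 = 4
i=2,p=5: not 2>5, s = 4+2 = 6
i=2,p=6: not 2>6, s = 6+2 = 8
i=3,p=3: not 3>3, s = 8+2 = 10
i=3,p=4: not 3>4, s = 10+2 = 12
i=3,p=5: not 3>5, s = 12+2 = 14
i=3,p=6: not 3>6, s = 14+2 = 16
i=4,p=3: 4>3, s = 16+1 = 17
i=4,p=4: not 4>4, s = 17+2 = 19
i=4,p=5: not 4>5, s = 19+2 = 21
i=4,p=6: not 4>6, s = 21+2 = 23

23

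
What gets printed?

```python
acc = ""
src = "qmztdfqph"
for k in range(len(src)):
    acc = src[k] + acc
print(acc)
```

k=0: prepend 'q' → 'q'
k=1: prepend 'm' → 'mq'
k=2: prepend 'z' → 'zmq'
k=3: prepend 't' → 'tzmq'
k=4: prepend 'd' → 'dtzmq'
k=5: prepend 'f' → 'fdtzmq'
k=6: prepend 'q' → 'qfdtzmq'
k=7: prepend 'p' → 'pqfdtzmq'
k=8: prepend 'h' → 'hpqfdtzmq'

hpqfdtzmq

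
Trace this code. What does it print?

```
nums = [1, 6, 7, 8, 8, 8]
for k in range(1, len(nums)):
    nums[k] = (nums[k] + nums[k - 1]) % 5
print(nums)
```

[1, 2, 4, 2, 0, 3]

k=1: nums[1] = (6+1)%5 = 2 → [1, 2, 7, 8, 8, 8]
k=2: nums[2] = (7+2)%5 = 4 → [1, 2, 4, 8, 8, 8]
k=3: nums[3] = (8+4)%5 = 2 → [1, 2, 4, 2, 8, 8]
k=4: nums[4] = (8+2)%5 = 0 → [1, 2, 4, 2, 0, 8]
k=5: nums[5] = (8+0)%5 = 3 → [1, 2, 4, 2, 0, 3]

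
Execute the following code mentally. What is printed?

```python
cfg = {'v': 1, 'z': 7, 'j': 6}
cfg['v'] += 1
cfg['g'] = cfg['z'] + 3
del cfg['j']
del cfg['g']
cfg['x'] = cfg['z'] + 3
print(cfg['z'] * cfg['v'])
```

14

cfg['v'] = 1+1 = 2 → {'v': 2, 'z': 7, 'j': 6}
cfg['g'] = cfg['z']+3 = 10 → {'v': 2, 'z': 7, 'j': 6, 'g': 10}
del 'j' → {'v': 2, 'z': 7, 'g': 10}
del 'g' → {'v': 2, 'z': 7}
cfg['x'] = cfg['z']+3 = 10 → {'v': 2, 'z': 7, 'x': 10}
cfg['z']*cfg['v'] = 7*2 = 14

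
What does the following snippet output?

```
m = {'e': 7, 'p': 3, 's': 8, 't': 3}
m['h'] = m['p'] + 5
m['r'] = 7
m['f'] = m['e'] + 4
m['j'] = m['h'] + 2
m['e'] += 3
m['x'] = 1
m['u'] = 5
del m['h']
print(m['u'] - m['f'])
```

-6

m['h'] = m['p']+5 = 8 → {'e': 7, 'p': 3, 's': 8, 't': 3, 'h': 8}
m['r'] = 7 → {'e': 7, 'p': 3, 's': 8, 't': 3, 'h': 8, 'r': 7}
m['f'] = m['e']+4 = 11 → {'e': 7, 'p': 3, 's': 8, 't': 3, 'h': 8, 'r': 7, 'f': 11}
m['j'] = m['h']+2 = 10 → {'e': 7, 'p': 3, 's': 8, 't': 3, 'h': 8, 'r': 7, 'f': 11, 'j': 10}
m['e'] = 7+3 = 10 → {'e': 10, 'p': 3, 's': 8, 't': 3, 'h': 8, 'r': 7, 'f': 11, 'j': 10}
m['x'] = 1 → {'e': 10, 'p': 3, 's': 8, 't': 3, 'h': 8, 'r': 7, 'f': 11, 'j': 10, 'x': 1}
m['u'] = 5 → {'e': 10, 'p': 3, 's': 8, 't': 3, 'h': 8, 'r': 7, 'f': 11, 'j': 10, 'x': 1, 'u': 5}
del 'h' → {'e': 10, 'p': 3, 's': 8, 't': 3, 'r': 7, 'f': 11, 'j': 10, 'x': 1, 'u': 5}
m['u']-m['f'] = 5-11 = -6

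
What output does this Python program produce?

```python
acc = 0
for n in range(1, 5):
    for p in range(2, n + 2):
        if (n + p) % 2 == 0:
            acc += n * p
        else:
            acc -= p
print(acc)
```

18

n=1,p=2: odd sum, acc = 0-2 = -2
n=2,p=2: even sum, acc = (-2)+4 = 2
n=2,p=3: odd sum, acc = 2-3 = -1
n=3,p=2: odd sum, acc = (-1)-2 = -3
n=3,p=3: even sum, acc = (-3)+9 = 6
n=3,p=4: odd sum, acc = 6-4 = 2
n=4,p=2: even sum, acc = 2+8 = 10
n=4,p=3: odd sum, acc = 10-3 = 7
n=4,p=4: even sum, acc = 7+16 = 23
n=4,p=5: odd sum, acc = 23-5 = 18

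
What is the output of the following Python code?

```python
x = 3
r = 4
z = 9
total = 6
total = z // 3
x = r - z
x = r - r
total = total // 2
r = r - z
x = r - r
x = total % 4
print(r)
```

total = 9//3 = 3
x = 4-9 = -5
x = 4-4 = 0
total = 3//2 = 1
r = 4-9 = -5
x = (-5)-(-5) = 0
x = 1%4 = 1

-5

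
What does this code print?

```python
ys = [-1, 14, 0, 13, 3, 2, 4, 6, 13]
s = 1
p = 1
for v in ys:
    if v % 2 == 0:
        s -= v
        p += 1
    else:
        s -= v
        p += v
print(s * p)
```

-1802

v=-1: not even, s = 1-(-1) = 2; p=0
v=14: even, s = 2-14 = -12; p=1
v=0: even, s = (-12)-0 = -12; p=2
v=13: not even, s = (-12)-13 = -25; p=15
v=3: not even, s = (-25)-3 = -28; p=18
v=2: even, s = (-28)-2 = -30; p=19
v=4: even, s = (-30)-4 = -34; p=20
v=6: even, s = (-34)-6 = -40; p=21
v=13: not even, s = (-40)-13 = -53; p=34
s*p = (-53)*34 = -1802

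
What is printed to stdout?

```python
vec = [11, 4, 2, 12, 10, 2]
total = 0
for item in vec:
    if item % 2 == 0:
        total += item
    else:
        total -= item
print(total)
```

item=11: not even, total = 0-11 = -11
item=4: even, total = (-11)+4 = -7
item=2: even, total = (-7)+2 = -5
item=12: even, total = (-5)+12 = 7
item=10: even, total = 7+10 = 17
item=2: even, total = 17+2 = 19

19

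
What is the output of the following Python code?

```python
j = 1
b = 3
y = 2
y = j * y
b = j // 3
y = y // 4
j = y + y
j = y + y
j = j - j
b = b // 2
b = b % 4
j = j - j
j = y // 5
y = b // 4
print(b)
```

y = 1*2 = 2
b = 1//3 = 0
y = 2//4 = 0
j = 0+0 = 0
j = 0+0 = 0
j = 0-0 = 0
b = 0//2 = 0
b = 0%4 = 0
j = 0-0 = 0
j = 0//5 = 0
y = 0//4 = 0

0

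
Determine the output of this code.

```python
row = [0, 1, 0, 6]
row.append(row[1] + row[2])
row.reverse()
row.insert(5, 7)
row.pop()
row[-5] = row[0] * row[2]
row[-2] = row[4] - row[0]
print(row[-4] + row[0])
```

append row[1]+row[2] = 1+0 = 1 → [0, 1, 0, 6, 1]
reverse → [1, 6, 0, 1, 0]
insert 7 at 5 → [1, 6, 0, 1, 0, 7]
pop() removes 7 → [1, 6, 0, 1, 0]
row[-5] = row[0]*row[2] = 1*0 = 0 → [0, 6, 0, 1, 0]
row[-2] = row[4]-row[0] = 0-0 = 0 → [0, 6, 0, 0, 0]
row[-4]+row[0] = 6+0 = 6

6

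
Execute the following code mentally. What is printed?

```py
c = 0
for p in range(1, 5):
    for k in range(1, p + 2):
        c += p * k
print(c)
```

105

p=1,k=1: c = 0+1 = 1
p=1,k=2: c = 1+2 = 3
p=2,k=1: c = 3+2 = 5
p=2,k=2: c = 5+4 = 9
p=2,k=3: c = 9+6 = 15
p=3,k=1: c = 15+3 = 18
p=3,k=2: c = 18+6 = 24
p=3,k=3: c = 24+9 = 33
p=3,k=4: c = 33+12 = 45
p=4,k=1: c = 45+4 = 49
p=4,k=2: c = 49+8 = 57
p=4,k=3: c = 57+12 = 69
p=4,k=4: c = 69+16 = 85
p=4,k=5: c = 85+20 = 105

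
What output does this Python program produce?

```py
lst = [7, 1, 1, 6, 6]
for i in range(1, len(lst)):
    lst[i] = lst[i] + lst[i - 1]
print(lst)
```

i=1: lst[1] = 1+7 = 8 → [7, 8, 1, 6, 6]
i=2: lst[2] = 1+8 = 9 → [7, 8, 9, 6, 6]
i=3: lst[3] = 6+9 = 15 → [7, 8, 9, 15, 6]
i=4: lst[4] = 6+15 = 21 → [7, 8, 9, 15, 21]

[7, 8, 9, 15, 21]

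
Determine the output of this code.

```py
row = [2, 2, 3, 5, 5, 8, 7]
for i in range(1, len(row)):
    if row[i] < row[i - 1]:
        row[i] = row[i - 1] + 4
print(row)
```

i=1: 2>=2, unchanged → [2, 2, 3, 5, 5, 8, 7]
i=2: 3>=2, unchanged → [2, 2, 3, 5, 5, 8, 7]
i=3: 5>=3, unchanged → [2, 2, 3, 5, 5, 8, 7]
i=4: 5>=5, unchanged → [2, 2, 3, 5, 5, 8, 7]
i=5: 8>=5, unchanged → [2, 2, 3, 5, 5, 8, 7]
i=6: 7<8, row[6] = 8+4 = 12 → [2, 2, 3, 5, 5, 8, 12]

[2, 2, 3, 5, 5, 8, 12]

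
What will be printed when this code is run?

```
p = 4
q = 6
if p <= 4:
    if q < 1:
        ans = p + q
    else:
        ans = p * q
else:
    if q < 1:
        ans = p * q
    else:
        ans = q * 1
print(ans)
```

24

p=4, q=6
p <= 4 is True; q < 1 is False
→ ans = p * q = 24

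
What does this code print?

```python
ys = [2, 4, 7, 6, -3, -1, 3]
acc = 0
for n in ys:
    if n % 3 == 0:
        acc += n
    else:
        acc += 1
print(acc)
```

10

n=2: not %3==0, acc = 0+1 = 1
n=4: not %3==0, acc = 1+1 = 2
n=7: not %3==0, acc = 2+1 = 3
n=6: %3==0, acc = 3+6 = 9
n=-3: %3==0, acc = 9+(-3) = 6
n=-1: not %3==0, acc = 6+1 = 7
n=3: %3==0, acc = 7+3 = 10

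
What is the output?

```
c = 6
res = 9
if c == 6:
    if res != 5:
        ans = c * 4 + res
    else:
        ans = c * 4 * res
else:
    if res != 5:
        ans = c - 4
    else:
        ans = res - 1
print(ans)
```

c=6, res=9
c == 6 is True; res != 5 is True
→ ans = c * 4 + res = 33

33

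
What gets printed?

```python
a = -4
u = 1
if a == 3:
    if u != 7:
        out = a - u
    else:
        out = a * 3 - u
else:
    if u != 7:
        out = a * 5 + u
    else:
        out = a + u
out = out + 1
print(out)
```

-18

a=-4, u=1
a == 3 is False; u != 7 is True
→ out = a * 5 + u = -19
out = (-19)+1 = -18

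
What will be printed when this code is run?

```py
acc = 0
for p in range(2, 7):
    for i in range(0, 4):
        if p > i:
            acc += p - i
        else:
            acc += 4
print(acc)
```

63

p=2,i=0: 2>0, acc = 0+2 = 2
p=2,i=1: 2>1, acc = 2+1 = 3
p=2,i=2: not 2>2, acc = 3+4 = 7
p=2,i=3: not 2>3, acc = 7+4 = 11
p=3,i=0: 3>0, acc = 11+3 = 14
p=3,i=1: 3>1, acc = 14+2 = 16
p=3,i=2: 3>2, acc = 16+1 = 17
p=3,i=3: not 3>3, acc = 17+4 = 21
p=4,i=0: 4>0, acc = 21+4 = 25
p=4,i=1: 4>1, acc = 25+3 = 28
p=4,i=2: 4>2, acc = 28+2 = 30
p=4,i=3: 4>3, acc = 30+1 = 31
p=5,i=0: 5>0, acc = 31+5 = 36
p=5,i=1: 5>1, acc = 36+4 = 40
p=5,i=2: 5>2, acc = 40+3 = 43
p=5,i=3: 5>3, acc = 43+2 = 45
p=6,i=0: 6>0, acc = 45+6 = 51
p=6,i=1: 6>1, acc = 51+5 = 56
p=6,i=2: 6>2, acc = 56+4 = 60
p=6,i=3: 6>3, acc = 60+3 = 63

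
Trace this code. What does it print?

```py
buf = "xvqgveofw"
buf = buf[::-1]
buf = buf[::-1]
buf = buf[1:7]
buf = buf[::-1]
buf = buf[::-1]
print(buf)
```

reverse → 'wfoevgqvx'
reverse → 'xvqgveofw'
slice [1:7] → 'vqgveo'
reverse → 'oevgqv'
reverse → 'vqgveo'

vqgveo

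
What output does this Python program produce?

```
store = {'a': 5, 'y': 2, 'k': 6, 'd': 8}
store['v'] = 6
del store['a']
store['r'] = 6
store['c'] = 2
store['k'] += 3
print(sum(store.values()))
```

33

store['v'] = 6 → {'a': 5, 'y': 2, 'k': 6, 'd': 8, 'v': 6}
del 'a' → {'y': 2, 'k': 6, 'd': 8, 'v': 6}
store['r'] = 6 → {'y': 2, 'k': 6, 'd': 8, 'v': 6, 'r': 6}
store['c'] = 2 → {'y': 2, 'k': 6, 'd': 8, 'v': 6, 'r': 6, 'c': 2}
store['k'] = 6+3 = 9 → {'y': 2, 'k': 9, 'd': 8, 'v': 6, 'r': 6, 'c': 2}
sum of values = 33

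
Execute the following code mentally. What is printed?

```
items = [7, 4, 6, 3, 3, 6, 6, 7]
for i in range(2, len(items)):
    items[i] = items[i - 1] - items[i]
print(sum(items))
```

-65

i=2: items[2] = 4-6 = -2 → [7, 4, -2, 3, 3, 6, 6, 7]
i=3: items[3] = (-2)-3 = -5 → [7, 4, -2, -5, 3, 6, 6, 7]
i=4: items[4] = (-5)-3 = -8 → [7, 4, -2, -5, -8, 6, 6, 7]
i=5: items[5] = (-8)-6 = -14 → [7, 4, -2, -5, -8, -14, 6, 7]
i=6: items[6] = (-14)-6 = -20 → [7, 4, -2, -5, -8, -14, -20, 7]
i=7: items[7] = (-20)-7 = -27 → [7, 4, -2, -5, -8, -14, -20, -27]
sum = -65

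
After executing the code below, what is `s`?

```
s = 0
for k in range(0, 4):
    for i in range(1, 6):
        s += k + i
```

k=0,i=1: s = 0+1 = 1
k=0,i=2: s = 1+2 = 3
k=0,i=3: s = 3+3 = 6
k=0,i=4: s = 6+4 = 10
k=0,i=5: s = 10+5 = 15
k=1,i=1: s = 15+2 = 17
k=1,i=2: s = 17+3 = 20
k=1,i=3: s = 20+4 = 24
k=1,i=4: s = 24+5 = 29
k=1,i=5: s = 29+6 = 35
k=2,i=1: s = 35+3 = 38
k=2,i=2: s = 38+4 = 42
k=2,i=3: s = 42+5 = 47
k=2,i=4: s = 47+6 = 53
k=2,i=5: s = 53+7 = 60
k=3,i=1: s = 60+4 = 64
k=3,i=2: s = 64+5 = 69
k=3,i=3: s = 69+6 = 75
k=3,i=4: s = 75+7 = 82
k=3,i=5: s = 82+8 = 90

90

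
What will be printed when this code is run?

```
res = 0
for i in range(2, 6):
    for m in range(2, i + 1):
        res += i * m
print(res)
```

i=2,m=2: res = 0+4 = 4
i=3,m=2: res = 4+6 = 10
i=3,m=3: res = 10+9 = 19
i=4,m=2: res = 19+8 = 27
i=4,m=3: res = 27+12 = 39
i=4,m=4: res = 39+16 = 55
i=5,m=2: res = 55+10 = 65
i=5,m=3: res = 65+15 = 80
i=5,m=4: res = 80+20 = 100
i=5,m=5: res = 100+25 = 125

125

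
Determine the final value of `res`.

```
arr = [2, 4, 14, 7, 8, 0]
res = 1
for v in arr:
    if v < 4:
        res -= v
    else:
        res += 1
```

v=2: <4, res = 1-2 = -1
v=4: not <4, res = (-1)+1 = 0
v=14: not <4, res = 0+1 = 1
v=7: not <4, res = 1+1 = 2
v=8: not <4, res = 2+1 = 3
v=0: <4, res = 3-0 = 3

3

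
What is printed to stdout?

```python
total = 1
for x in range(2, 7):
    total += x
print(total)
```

x=2: total = 1+2 = 3
x=3: total = 3+3 = 6
x=4: total = 6+4 = 10
x=5: total = 10+5 = 15
x=6: total = 15+6 = 21

21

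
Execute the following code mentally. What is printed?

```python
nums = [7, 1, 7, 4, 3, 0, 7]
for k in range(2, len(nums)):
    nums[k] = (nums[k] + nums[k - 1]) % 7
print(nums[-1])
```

k=2: nums[2] = (7+1)%7 = 1 → [7, 1, 1, 4, 3, 0, 7]
k=3: nums[3] = (4+1)%7 = 5 → [7, 1, 1, 5, 3, 0, 7]
k=4: nums[4] = (3+5)%7 = 1 → [7, 1, 1, 5, 1, 0, 7]
k=5: nums[5] = (0+1)%7 = 1 → [7, 1, 1, 5, 1, 1, 7]
k=6: nums[6] = (7+1)%7 = 1 → [7, 1, 1, 5, 1, 1, 1]

1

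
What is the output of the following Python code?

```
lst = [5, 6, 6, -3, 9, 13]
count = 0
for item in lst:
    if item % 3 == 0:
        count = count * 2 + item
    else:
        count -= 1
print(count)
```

item=5: not %3==0, count = 0-1 = -1
item=6: %3==0, count = (-1)*2+6 = 4
item=6: %3==0, count = 4*2+6 = 14
item=-3: %3==0, count = 14*2+(-3) = 25
item=9: %3==0, count = 25*2+9 = 59
item=13: not %3==0, count = 59-1 = 58

58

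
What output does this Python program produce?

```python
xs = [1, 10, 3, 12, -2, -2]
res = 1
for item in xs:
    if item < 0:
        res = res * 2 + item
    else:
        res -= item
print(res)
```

item=1: not <0, res = 1-1 = 0
item=10: not <0, res = 0-10 = -10
item=3: not <0, res = (-10)-3 = -13
item=12: not <0, res = (-13)-12 = -25
item=-2: <0, res = (-25)*2+(-2) = -52
item=-2: <0, res = (-52)*2+(-2) = -106

-106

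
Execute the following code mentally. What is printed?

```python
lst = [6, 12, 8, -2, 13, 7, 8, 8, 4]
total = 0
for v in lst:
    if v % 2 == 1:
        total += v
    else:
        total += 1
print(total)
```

v=6: not odd, total = 0+1 = 1
v=12: not odd, total = 1+1 = 2
v=8: not odd, total = 2+1 = 3
v=-2: not odd, total = 3+1 = 4
v=13: odd, total = 4+13 = 17
v=7: odd, total = 17+7 = 24
v=8: not odd, total = 24+1 = 25
v=8: not odd, total = 25+1 = 26
v=4: not odd, total = 26+1 = 27

27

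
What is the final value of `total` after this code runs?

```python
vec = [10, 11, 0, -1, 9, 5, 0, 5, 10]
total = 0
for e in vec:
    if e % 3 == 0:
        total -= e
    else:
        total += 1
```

e=10: not %3==0, total = 0+1 = 1
e=11: not %3==0, total = 1+1 = 2
e=0: %3==0, total = 2-0 = 2
e=-1: not %3==0, total = 2+1 = 3
e=9: %3==0, total = 3-9 = -6
e=5: not %3==0, total = (-6)+1 = -5
e=0: %3==0, total = (-5)-0 = -5
e=5: not %3==0, total = (-5)+1 = -4
e=10: not %3==0, total = (-4)+1 = -3

-3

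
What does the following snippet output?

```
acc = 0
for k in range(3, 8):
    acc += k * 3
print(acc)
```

75

k=3: acc = 0+3*3 = 9
k=4: acc = 9+4*3 = 21
k=5: acc = 21+5*3 = 36
k=6: acc = 36+6*3 = 54
k=7: acc = 54+7*3 = 75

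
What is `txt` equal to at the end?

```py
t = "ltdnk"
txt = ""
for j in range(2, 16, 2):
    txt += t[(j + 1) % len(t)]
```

'nldktnl'

j=2: add t[3]='n' → 'n'
j=4: add t[0]='l' → 'nl'
j=6: add t[2]='d' → 'nld'
j=8: add t[4]='k' → 'nldk'
j=10: add t[1]='t' → 'nldkt'
j=12: add t[3]='n' → 'nldktn'
j=14: add t[0]='l' → 'nldktnl'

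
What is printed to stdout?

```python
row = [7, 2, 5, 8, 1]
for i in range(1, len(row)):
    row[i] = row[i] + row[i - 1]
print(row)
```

i=1: row[1] = 2+7 = 9 → [7, 9, 5, 8, 1]
i=2: row[2] = 5+9 = 14 → [7, 9, 14, 8, 1]
i=3: row[3] = 8+14 = 22 → [7, 9, 14, 22, 1]
i=4: row[4] = 1+22 = 23 → [7, 9, 14, 22, 23]

[7, 9, 14, 22, 23]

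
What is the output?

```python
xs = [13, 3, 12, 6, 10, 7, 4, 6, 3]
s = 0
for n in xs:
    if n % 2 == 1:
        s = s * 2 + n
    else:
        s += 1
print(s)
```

149

n=13: odd, s = 0*2+13 = 13
n=3: odd, s = 13*2+3 = 29
n=12: not odd, s = 29+1 = 30
n=6: not odd, s = 30+1 = 31
n=10: not odd, s = 31+1 = 32
n=7: odd, s = 32*2+7 = 71
n=4: not odd, s = 71+1 = 72
n=6: not odd, s = 72+1 = 73
n=3: odd, s = 73*2+3 = 149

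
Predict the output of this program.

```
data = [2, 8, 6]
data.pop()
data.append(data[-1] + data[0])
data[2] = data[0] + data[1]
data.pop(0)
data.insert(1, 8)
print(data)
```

[8, 8, 10]

pop() removes 6 → [2, 8]
append data[-1]+data[0] = 8+2 = 10 → [2, 8, 10]
data[2] = data[0]+data[1] = 2+8 = 10 → [2, 8, 10]
pop(0) removes 2 → [8, 10]
insert 8 at 1 → [8, 8, 10]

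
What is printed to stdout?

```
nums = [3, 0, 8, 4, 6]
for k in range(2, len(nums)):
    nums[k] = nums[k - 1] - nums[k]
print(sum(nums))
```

k=2: nums[2] = 0-8 = -8 → [3, 0, -8, 4, 6]
k=3: nums[3] = (-8)-4 = -12 → [3, 0, -8, -12, 6]
k=4: nums[4] = (-12)-6 = -18 → [3, 0, -8, -12, -18]
sum = -35

-35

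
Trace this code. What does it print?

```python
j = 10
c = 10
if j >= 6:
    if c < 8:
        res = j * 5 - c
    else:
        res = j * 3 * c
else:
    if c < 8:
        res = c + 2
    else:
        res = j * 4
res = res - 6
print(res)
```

j=10, c=10
j >= 6 is True; c < 8 is False
→ res = j * 3 * c = 300
res = 300-6 = 294

294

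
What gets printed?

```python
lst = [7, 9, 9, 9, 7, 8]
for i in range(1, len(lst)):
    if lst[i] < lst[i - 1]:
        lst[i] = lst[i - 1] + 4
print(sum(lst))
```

i=1: 9>=7, unchanged → [7, 9, 9, 9, 7, 8]
i=2: 9>=9, unchanged → [7, 9, 9, 9, 7, 8]
i=3: 9>=9, unchanged → [7, 9, 9, 9, 7, 8]
i=4: 7<9, lst[4] = 9+4 = 13 → [7, 9, 9, 9, 13, 8]
i=5: 8<13, lst[5] = 13+4 = 17 → [7, 9, 9, 9, 13, 17]
sum = 64

64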